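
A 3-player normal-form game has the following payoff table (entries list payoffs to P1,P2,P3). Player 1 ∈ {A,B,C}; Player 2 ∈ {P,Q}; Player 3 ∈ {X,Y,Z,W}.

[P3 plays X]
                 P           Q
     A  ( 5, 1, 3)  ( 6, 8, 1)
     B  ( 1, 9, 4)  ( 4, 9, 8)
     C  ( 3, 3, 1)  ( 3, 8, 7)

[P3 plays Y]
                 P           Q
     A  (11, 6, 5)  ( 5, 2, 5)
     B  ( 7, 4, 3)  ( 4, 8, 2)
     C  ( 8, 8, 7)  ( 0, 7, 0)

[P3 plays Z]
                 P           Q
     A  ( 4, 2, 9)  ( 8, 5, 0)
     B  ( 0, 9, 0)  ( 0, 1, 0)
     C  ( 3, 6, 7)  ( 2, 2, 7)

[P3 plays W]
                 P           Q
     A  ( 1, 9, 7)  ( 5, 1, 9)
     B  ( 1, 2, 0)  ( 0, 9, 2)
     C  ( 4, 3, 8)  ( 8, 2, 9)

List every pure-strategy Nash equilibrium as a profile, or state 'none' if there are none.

NE set: (C,P,W)

(A,P,X): not NE [P2→Q gives 8>1; P3→Z gives 9>3]
(A,P,Y): not NE [P3→Z gives 9>5]
(A,P,Z): not NE [P2→Q gives 5>2]
(A,P,W): not NE [P1→C gives 4>1; P3→Z gives 9>7]
(A,Q,X): not NE [P3→W gives 9>1]
(A,Q,Y): not NE [P2→P gives 6>2; P3→W gives 9>5]
(A,Q,Z): not NE [P3→W gives 9>0]
(A,Q,W): not NE [P1→C gives 8>5; P2→P gives 9>1]
(B,P,X): not NE [P1→A gives 5>1]
(B,P,Y): not NE [P1→A gives 11>7; P2→Q gives 8>4; P3→X gives 4>3]
(B,P,Z): not NE [P1→A gives 4>0; P3→X gives 4>0]
(B,P,W): not NE [P1→C gives 4>1; P2→Q gives 9>2; P3→X gives 4>0]
(B,Q,X): not NE [P1→A gives 6>4]
(B,Q,Y): not NE [P1→A gives 5>4; P3→X gives 8>2]
(B,Q,Z): not NE [P1→A gives 8>0; P2→P gives 9>1; P3→X gives 8>0]
(B,Q,W): not NE [P1→C gives 8>0; P3→X gives 8>2]
(C,P,X): not NE [P1→A gives 5>3; P2→Q gives 8>3; P3→W gives 8>1]
(C,P,Y): not NE [P1→A gives 11>8; P3→W gives 8>7]
(C,P,Z): not NE [P1→A gives 4>3; P3→W gives 8>7]
(C,P,W): NE
(C,Q,X): not NE [P1→A gives 6>3; P3→W gives 9>7]
(C,Q,Y): not NE [P1→A gives 5>0; P2→P gives 8>7; P3→W gives 9>0]
(C,Q,Z): not NE [P1→A gives 8>2; P2→P gives 6>2; P3→W gives 9>7]
(C,Q,W): not NE [P2→P gives 3>2]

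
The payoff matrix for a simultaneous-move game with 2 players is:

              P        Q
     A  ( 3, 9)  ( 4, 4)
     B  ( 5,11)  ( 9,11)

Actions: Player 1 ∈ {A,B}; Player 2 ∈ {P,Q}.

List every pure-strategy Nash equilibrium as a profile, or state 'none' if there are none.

Nash profiles: (B,P), (B,Q)

(A,P): not NE [P1→B gives 5>3]
(A,Q): not NE [P1→B gives 9>4; P2→P gives 9>4]
(B,P): NE
(B,Q): NE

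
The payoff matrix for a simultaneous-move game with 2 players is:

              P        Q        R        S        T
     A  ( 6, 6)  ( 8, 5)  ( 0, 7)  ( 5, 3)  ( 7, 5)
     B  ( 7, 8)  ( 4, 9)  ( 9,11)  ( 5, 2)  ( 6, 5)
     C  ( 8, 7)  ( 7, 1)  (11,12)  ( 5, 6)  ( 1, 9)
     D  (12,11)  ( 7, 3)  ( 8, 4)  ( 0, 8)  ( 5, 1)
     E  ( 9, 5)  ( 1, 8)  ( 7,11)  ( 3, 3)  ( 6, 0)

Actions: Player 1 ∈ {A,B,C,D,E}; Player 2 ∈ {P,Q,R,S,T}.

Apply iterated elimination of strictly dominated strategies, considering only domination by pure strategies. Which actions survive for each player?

IESDS → P1:{C,D} P2:{P,R}

P2 drop Q (R beats it: A:7>5 B:11>9 C:12>1 D:4>3 E:11>8)
P2 drop S (P beats it: A:6>3 B:8>2 C:7>6 D:11>8 E:5>3)
P2 drop T (R beats it: A:7>5 B:11>5 C:12>9 D:4>1 E:11>0)
P1 drop A (B beats it: P:7>6 R:9>0)
P1 drop B (C beats it: P:8>7 R:11>9)
P1 drop E (D beats it: P:12>9 R:8>7)
P1→{C,D} P2→{P,R}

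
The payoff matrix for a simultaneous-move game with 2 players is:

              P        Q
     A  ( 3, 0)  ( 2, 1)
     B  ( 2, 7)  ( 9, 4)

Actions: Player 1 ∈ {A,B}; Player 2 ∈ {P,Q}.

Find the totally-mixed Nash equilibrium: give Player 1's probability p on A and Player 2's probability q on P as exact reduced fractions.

p=3/4, q=7/8

P1 indiff ⇒ q·3+(1-q)·2 = q·2+(1-q)·9 ⇒ q(1) = (1-q)(7) ⇒ q = 7/8
P2 indiff ⇒ p·0+(1-p)·7 = p·1+(1-p)·4 ⇒ p(-1) = (1-p)(-3) ⇒ p = 3/4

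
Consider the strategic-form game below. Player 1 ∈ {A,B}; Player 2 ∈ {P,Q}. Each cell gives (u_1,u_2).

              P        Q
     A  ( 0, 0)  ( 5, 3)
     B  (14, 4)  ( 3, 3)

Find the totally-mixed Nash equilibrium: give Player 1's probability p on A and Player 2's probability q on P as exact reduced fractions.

p=1/4, q=1/8

P1 indiff ⇒ q·0+(1-q)·5 = q·14+(1-q)·3 ⇒ q(-14) = (1-q)(-2) ⇒ q = 1/8
P2 indiff ⇒ p·0+(1-p)·4 = p·3+(1-p)·3 ⇒ p(-3) = (1-p)(-1) ⇒ p = 1/4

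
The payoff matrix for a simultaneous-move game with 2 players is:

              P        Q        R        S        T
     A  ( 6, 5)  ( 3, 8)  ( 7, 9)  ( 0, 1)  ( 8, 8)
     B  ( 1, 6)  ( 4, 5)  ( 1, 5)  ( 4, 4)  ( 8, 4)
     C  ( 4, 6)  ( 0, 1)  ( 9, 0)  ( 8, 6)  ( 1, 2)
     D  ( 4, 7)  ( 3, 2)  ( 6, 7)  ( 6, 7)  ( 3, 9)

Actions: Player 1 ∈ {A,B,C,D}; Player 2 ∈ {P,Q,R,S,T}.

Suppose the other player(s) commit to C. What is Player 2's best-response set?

P2 best: {P,S}

u_2(P vs C) = 6
u_2(Q vs C) = 1
u_2(R vs C) = 0
u_2(S vs C) = 6
u_2(T vs C) = 2
max payoff 6 at {P,S}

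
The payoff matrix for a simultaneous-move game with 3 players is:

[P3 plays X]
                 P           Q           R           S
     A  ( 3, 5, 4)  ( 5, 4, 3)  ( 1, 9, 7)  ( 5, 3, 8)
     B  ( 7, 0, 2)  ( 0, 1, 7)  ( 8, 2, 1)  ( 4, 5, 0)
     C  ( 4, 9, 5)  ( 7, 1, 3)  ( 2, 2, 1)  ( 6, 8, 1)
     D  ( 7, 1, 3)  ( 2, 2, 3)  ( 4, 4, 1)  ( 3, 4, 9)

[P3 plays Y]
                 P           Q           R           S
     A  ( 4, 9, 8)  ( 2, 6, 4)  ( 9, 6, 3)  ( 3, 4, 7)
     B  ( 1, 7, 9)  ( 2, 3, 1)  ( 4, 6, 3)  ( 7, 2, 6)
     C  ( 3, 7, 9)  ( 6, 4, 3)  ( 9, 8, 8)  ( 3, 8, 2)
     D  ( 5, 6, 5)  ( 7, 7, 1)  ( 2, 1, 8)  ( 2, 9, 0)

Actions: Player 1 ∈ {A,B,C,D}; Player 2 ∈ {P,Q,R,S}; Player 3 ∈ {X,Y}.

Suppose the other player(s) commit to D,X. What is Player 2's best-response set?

argmax u_2 = {R,S}

u_2(P vs D,X) = 1
u_2(Q vs D,X) = 2
u_2(R vs D,X) = 4
u_2(S vs D,X) = 4
max payoff 4 at {R,S}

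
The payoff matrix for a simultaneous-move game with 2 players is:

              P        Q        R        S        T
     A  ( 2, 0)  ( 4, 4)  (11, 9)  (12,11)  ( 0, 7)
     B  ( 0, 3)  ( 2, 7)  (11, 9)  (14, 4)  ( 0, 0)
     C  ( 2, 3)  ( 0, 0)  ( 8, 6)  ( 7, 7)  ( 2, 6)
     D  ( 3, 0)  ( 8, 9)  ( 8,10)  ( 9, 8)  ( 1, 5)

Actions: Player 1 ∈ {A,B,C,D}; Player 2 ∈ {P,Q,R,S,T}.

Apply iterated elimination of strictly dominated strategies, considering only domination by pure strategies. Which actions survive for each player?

P2 drop P (R beats it: A:9>0 B:9>3 C:6>3 D:10>0)
P2 drop Q (R beats it: A:9>4 B:9>7 C:6>0 D:10>9)
P2 drop T (S beats it: A:11>7 B:4>0 C:7>6 D:8>5)
P1 drop C (A beats it: R:11>8 S:12>7)
P1 drop D (A beats it: R:11>8 S:12>9)
P1→{A,B} P2→{R,S}

IESDS → P1:{A,B} P2:{R,S}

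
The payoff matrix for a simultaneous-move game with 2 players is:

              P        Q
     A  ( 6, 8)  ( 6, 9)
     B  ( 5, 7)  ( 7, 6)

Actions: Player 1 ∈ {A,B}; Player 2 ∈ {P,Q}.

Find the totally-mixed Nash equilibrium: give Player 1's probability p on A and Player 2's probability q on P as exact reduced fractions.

P1 indiff ⇒ q·6+(1-q)·6 = q·5+(1-q)·7 ⇒ q(1) = (1-q)(1) ⇒ q = 1/2
P2 indiff ⇒ p·8+(1-p)·7 = p·9+(1-p)·6 ⇒ p(-1) = (1-p)(-1) ⇒ p = 1/2

(p,q) = (1/2, 1/2)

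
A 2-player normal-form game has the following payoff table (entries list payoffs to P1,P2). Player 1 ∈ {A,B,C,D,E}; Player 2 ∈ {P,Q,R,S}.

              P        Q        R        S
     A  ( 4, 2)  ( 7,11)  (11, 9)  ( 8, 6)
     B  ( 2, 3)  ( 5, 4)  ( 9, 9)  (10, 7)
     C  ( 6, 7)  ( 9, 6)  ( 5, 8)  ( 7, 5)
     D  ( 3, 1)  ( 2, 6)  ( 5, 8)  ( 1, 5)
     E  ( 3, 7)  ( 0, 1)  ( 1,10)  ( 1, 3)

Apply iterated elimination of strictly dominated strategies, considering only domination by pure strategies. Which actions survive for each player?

P1 drop D (A beats it: P:4>3 Q:7>2 R:11>5 S:8>1)
P1 drop E (A beats it: P:4>3 Q:7>0 R:11>1 S:8>1)
P2 drop P (R beats it: A:9>2 B:9>3 C:8>7)
P2 drop S (R beats it: A:9>6 B:9>7 C:8>5)
P1 drop B (A beats it: Q:7>5 R:11>9)
P1→{A,C} P2→{Q,R}

Remaining: P1:{A,C} P2:{Q,R}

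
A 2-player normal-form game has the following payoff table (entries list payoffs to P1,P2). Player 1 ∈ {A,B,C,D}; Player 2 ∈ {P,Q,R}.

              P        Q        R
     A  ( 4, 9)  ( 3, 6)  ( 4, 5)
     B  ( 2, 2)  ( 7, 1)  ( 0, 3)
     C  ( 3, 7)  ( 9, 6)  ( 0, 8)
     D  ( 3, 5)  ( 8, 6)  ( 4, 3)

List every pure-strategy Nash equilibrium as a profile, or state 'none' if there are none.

(A,P): NE
(A,Q): not NE [P1→C gives 9>3; P2→P gives 9>6]
(A,R): not NE [P2→P gives 9>5]
(B,P): not NE [P1→A gives 4>2; P2→R gives 3>2]
(B,Q): not NE [P1→C gives 9>7; P2→R gives 3>1]
(B,R): not NE [P1→D gives 4>0]
(C,P): not NE [P1→A gives 4>3; P2→R gives 8>7]
(C,Q): not NE [P2→R gives 8>6]
(C,R): not NE [P1→D gives 4>0]
(D,P): not NE [P1→A gives 4>3; P2→Q gives 6>5]
(D,Q): not NE [P1→C gives 9>8]
(D,R): not NE [P2→Q gives 6>3]

Nash profiles: (A,P)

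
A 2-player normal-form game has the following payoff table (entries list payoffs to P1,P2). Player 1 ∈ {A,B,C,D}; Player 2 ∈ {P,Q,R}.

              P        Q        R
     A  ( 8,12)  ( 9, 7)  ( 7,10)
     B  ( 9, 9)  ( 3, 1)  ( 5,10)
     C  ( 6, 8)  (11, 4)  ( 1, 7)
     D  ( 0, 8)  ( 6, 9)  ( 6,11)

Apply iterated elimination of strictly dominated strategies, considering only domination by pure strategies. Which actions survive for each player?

IESDS → P1:{A,B} P2:{P,R}

P1 drop D (A beats it: P:8>0 Q:9>6 R:7>6)
P2 drop Q (P beats it: A:12>7 B:9>1 C:8>4)
P1 drop C (A beats it: P:8>6 R:7>1)
P1→{A,B} P2→{P,R}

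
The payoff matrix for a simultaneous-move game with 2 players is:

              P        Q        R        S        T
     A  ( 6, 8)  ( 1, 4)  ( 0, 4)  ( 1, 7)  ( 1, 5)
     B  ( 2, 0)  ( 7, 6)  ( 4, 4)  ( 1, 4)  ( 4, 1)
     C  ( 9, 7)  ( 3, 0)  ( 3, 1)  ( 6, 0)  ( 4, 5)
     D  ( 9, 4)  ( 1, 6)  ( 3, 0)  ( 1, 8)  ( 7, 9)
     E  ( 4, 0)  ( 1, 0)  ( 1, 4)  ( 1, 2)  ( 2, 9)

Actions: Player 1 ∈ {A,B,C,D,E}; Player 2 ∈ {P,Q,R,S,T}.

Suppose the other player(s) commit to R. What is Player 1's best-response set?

u_1(A vs R) = 0
u_1(B vs R) = 4
u_1(C vs R) = 3
u_1(D vs R) = 3
u_1(E vs R) = 1
max payoff 4 at {B}

argmax u_1 = {B}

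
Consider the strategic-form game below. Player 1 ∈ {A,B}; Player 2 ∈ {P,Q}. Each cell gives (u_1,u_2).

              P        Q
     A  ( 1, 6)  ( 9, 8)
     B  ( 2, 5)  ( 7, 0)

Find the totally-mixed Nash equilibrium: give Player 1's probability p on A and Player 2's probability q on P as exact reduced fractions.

P1 indiff ⇒ q·1+(1-q)·9 = q·2+(1-q)·7 ⇒ q(-1) = (1-q)(-2) ⇒ q = 2/3
P2 indiff ⇒ p·6+(1-p)·5 = p·8+(1-p)·0 ⇒ p(-2) = (1-p)(-5) ⇒ p = 5/7

P1 mixes 5/7 on A; P2 mixes 2/3 on P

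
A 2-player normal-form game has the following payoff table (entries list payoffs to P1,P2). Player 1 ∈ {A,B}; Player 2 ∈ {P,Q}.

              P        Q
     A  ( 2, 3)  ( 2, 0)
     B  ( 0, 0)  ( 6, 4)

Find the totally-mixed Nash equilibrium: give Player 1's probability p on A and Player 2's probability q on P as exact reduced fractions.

P1 indiff ⇒ q·2+(1-q)·2 = q·0+(1-q)·6 ⇒ q(2) = (1-q)(4) ⇒ q = 2/3
P2 indiff ⇒ p·3+(1-p)·0 = p·0+(1-p)·4 ⇒ p(3) = (1-p)(4) ⇒ p = 4/7

p=4/7, q=2/3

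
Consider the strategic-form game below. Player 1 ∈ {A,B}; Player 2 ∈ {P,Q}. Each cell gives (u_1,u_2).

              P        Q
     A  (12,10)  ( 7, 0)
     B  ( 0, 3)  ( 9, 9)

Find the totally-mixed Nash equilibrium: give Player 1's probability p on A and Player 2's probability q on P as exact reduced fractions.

P1 indiff ⇒ q·12+(1-q)·7 = q·0+(1-q)·9 ⇒ q(12) = (1-q)(2) ⇒ q = 1/7
P2 indiff ⇒ p·10+(1-p)·3 = p·0+(1-p)·9 ⇒ p(10) = (1-p)(6) ⇒ p = 3/8

P1 mixes 3/8 on A; P2 mixes 1/7 on P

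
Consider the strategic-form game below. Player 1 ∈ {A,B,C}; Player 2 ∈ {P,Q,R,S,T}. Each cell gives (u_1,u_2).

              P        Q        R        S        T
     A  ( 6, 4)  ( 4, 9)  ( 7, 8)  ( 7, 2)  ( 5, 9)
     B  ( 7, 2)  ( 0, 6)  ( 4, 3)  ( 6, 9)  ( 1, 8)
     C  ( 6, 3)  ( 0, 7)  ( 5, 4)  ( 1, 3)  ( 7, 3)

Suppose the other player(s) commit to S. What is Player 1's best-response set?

P1 best: {A}

u_1(A vs S) = 7
u_1(B vs S) = 6
u_1(C vs S) = 1
max payoff 7 at {A}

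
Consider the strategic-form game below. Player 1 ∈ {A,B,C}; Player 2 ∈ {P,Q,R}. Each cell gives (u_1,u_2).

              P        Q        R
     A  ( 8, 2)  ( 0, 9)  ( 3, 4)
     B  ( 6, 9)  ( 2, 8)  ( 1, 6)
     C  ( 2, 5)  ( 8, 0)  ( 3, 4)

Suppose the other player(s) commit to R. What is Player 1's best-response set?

P1 best: {A,C}

u_1(A vs R) = 3
u_1(B vs R) = 1
u_1(C vs R) = 3
max payoff 3 at {A,C}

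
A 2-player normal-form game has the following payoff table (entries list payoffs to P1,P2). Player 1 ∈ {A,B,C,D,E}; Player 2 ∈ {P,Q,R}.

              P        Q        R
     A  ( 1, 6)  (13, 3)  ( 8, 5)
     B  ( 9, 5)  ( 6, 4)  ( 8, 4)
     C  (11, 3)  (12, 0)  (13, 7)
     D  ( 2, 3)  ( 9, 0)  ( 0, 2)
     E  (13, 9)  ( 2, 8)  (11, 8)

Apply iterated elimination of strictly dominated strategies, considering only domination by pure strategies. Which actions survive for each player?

IESDS → P1:{C,E} P2:{P,R}

P1 drop B (C beats it: P:11>9 Q:12>6 R:13>8)
P1 drop D (C beats it: P:11>2 Q:12>9 R:13>0)
P2 drop Q (P beats it: A:6>3 C:3>0 E:9>8)
P1 drop A (C beats it: P:11>1 R:13>8)
P1→{C,E} P2→{P,R}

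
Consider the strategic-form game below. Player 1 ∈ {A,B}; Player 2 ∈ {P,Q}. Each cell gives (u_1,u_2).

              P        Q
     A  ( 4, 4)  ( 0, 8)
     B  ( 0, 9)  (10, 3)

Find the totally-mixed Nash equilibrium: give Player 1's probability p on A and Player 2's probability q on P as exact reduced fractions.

P1 indiff ⇒ q·4+(1-q)·0 = q·0+(1-q)·10 ⇒ q(4) = (1-q)(10) ⇒ q = 5/7
P2 indiff ⇒ p·4+(1-p)·9 = p·8+(1-p)·3 ⇒ p(-4) = (1-p)(-6) ⇒ p = 3/5

p=3/5, q=5/7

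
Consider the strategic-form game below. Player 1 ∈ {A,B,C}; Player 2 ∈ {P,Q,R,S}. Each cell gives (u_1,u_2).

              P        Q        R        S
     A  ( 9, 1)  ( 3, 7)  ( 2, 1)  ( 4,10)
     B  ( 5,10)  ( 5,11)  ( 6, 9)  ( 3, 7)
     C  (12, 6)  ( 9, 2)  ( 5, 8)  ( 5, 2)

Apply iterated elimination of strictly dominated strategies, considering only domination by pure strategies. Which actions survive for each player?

IESDS → P1:{B,C} P2:{P,Q,R}

P1 drop A (C beats it: P:12>9 Q:9>3 R:5>2 S:5>4)
P2 drop S (P beats it: B:10>7 C:6>2)
P1→{B,C} P2→{P,Q,R}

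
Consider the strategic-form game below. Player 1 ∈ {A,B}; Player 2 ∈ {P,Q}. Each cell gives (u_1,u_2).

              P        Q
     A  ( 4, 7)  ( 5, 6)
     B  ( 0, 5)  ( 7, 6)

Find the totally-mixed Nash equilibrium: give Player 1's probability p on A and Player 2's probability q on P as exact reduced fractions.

P1 indiff ⇒ q·4+(1-q)·5 = q·0+(1-q)·7 ⇒ q(4) = (1-q)(2) ⇒ q = 1/3
P2 indiff ⇒ p·7+(1-p)·5 = p·6+(1-p)·6 ⇒ p(1) = (1-p)(1) ⇒ p = 1/2

(p,q) = (1/2, 1/3)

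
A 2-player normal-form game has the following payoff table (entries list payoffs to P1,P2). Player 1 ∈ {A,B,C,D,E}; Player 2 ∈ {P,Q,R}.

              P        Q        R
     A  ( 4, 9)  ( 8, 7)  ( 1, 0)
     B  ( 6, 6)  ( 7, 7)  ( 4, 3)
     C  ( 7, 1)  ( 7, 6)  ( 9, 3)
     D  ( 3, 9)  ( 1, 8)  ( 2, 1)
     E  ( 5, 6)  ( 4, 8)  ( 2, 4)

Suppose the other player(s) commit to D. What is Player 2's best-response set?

u_2(P vs D) = 9
u_2(Q vs D) = 8
u_2(R vs D) = 1
max payoff 9 at {P}

P2 best: {P}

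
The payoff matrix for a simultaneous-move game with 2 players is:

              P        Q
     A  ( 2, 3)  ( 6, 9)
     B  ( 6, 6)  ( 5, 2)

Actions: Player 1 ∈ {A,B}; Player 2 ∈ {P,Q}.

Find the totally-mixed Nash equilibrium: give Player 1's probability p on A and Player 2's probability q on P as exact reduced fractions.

(p,q) = (2/5, 1/5)

P1 indiff ⇒ q·2+(1-q)·6 = q·6+(1-q)·5 ⇒ q(-4) = (1-q)(-1) ⇒ q = 1/5
P2 indiff ⇒ p·3+(1-p)·6 = p·9+(1-p)·2 ⇒ p(-6) = (1-p)(-4) ⇒ p = 2/5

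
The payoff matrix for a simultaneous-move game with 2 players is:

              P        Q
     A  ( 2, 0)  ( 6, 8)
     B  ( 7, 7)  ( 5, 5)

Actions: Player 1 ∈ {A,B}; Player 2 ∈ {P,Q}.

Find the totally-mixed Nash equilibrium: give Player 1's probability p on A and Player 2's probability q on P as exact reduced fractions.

p=1/5, q=1/6

P1 indiff ⇒ q·2+(1-q)·6 = q·7+(1-q)·5 ⇒ q(-5) = (1-q)(-1) ⇒ q = 1/6
P2 indiff ⇒ p·0+(1-p)·7 = p·8+(1-p)·5 ⇒ p(-8) = (1-p)(-2) ⇒ p = 1/5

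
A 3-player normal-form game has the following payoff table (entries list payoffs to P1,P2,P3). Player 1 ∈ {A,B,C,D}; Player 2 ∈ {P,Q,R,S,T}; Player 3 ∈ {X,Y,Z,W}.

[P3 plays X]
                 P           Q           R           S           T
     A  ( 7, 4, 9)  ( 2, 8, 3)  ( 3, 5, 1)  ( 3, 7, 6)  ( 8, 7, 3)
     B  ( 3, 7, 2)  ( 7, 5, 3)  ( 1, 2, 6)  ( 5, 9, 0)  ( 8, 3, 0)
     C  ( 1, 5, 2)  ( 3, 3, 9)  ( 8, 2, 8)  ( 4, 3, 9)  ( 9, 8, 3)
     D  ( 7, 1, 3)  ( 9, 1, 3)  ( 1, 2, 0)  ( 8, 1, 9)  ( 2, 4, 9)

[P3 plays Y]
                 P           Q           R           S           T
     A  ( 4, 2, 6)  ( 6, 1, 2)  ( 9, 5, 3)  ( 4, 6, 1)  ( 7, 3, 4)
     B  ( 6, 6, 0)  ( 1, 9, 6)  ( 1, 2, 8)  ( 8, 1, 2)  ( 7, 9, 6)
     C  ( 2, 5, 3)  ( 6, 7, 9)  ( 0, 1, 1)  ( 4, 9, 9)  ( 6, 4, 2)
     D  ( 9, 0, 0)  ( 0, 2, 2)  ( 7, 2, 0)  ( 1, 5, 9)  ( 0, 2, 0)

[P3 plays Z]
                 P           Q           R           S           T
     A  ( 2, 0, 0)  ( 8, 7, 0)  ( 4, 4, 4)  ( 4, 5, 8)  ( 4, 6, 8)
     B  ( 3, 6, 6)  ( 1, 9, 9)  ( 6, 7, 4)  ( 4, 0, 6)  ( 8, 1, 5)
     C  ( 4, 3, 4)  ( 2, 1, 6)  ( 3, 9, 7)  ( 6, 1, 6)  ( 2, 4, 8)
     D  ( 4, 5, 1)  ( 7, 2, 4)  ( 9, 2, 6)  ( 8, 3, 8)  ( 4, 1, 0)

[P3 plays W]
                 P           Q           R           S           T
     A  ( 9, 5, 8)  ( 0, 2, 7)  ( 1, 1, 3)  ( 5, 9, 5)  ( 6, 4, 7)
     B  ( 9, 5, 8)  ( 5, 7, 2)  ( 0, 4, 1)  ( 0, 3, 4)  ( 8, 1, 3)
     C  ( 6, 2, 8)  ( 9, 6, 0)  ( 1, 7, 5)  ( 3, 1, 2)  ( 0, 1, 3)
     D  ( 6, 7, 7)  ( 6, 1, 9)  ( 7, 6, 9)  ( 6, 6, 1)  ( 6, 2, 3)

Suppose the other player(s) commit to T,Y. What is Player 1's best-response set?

u_1(A vs T,Y) = 7
u_1(B vs T,Y) = 7
u_1(C vs T,Y) = 6
u_1(D vs T,Y) = 0
max payoff 7 at {A,B}

P1 best: {A,B}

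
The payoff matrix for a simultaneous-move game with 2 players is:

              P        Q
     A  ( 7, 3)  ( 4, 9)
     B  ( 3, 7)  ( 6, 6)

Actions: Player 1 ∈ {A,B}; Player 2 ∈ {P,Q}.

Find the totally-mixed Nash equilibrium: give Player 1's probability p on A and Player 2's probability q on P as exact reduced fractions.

P1 mixes 1/7 on A; P2 mixes 1/3 on P

P1 indiff ⇒ q·7+(1-q)·4 = q·3+(1-q)·6 ⇒ q(4) = (1-q)(2) ⇒ q = 1/3
P2 indiff ⇒ p·3+(1-p)·7 = p·9+(1-p)·6 ⇒ p(-6) = (1-p)(-1) ⇒ p = 1/7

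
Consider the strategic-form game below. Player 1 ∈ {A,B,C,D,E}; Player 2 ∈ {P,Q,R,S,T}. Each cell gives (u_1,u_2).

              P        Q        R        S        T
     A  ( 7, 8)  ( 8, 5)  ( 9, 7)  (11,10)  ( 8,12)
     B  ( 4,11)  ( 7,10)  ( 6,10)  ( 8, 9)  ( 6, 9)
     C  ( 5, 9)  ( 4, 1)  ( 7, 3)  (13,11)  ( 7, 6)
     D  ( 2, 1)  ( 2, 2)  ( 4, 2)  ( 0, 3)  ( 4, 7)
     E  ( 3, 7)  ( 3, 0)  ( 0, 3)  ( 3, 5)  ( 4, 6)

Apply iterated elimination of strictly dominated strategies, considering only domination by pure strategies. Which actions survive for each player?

P1 drop B (A beats it: P:7>4 Q:8>7 R:9>6 S:11>8 T:8>6)
P1 drop D (A beats it: P:7>2 Q:8>2 R:9>4 S:11>0 T:8>4)
P1 drop E (A beats it: P:7>3 Q:8>3 R:9>0 S:11>3 T:8>4)
P2 drop P (S beats it: A:10>8 C:11>9)
P2 drop Q (R beats it: A:7>5 C:3>1)
P2 drop R (S beats it: A:10>7 C:11>3)
P1→{A,C} P2→{S,T}

Remaining: P1:{A,C} P2:{S,T}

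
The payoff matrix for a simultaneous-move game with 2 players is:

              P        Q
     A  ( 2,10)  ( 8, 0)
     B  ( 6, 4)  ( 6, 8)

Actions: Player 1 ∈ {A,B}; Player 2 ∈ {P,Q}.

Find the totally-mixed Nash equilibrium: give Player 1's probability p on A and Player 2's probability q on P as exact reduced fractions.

p=2/7, q=1/3

P1 indiff ⇒ q·2+(1-q)·8 = q·6+(1-q)·6 ⇒ q(-4) = (1-q)(-2) ⇒ q = 1/3
P2 indiff ⇒ p·10+(1-p)·4 = p·0+(1-p)·8 ⇒ p(10) = (1-p)(4) ⇒ p = 2/7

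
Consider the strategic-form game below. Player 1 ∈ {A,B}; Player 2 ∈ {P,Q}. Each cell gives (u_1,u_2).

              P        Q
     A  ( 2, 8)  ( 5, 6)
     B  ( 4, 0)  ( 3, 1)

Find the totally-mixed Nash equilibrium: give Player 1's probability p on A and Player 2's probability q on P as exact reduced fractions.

P1 indiff ⇒ q·2+(1-q)·5 = q·4+(1-q)·3 ⇒ q(-2) = (1-q)(-2) ⇒ q = 1/2
P2 indiff ⇒ p·8+(1-p)·0 = p·6+(1-p)·1 ⇒ p(2) = (1-p)(1) ⇒ p = 1/3

(p,q) = (1/3, 1/2)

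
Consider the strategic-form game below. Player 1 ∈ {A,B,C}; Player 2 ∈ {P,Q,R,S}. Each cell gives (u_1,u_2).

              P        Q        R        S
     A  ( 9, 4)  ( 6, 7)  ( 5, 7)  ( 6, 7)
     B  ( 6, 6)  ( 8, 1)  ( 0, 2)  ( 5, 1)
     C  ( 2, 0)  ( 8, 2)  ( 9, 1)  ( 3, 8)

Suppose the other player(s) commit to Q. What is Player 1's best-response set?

u_1(A vs Q) = 6
u_1(B vs Q) = 8
u_1(C vs Q) = 8
max payoff 8 at {B,C}

BR_1 = {B,C}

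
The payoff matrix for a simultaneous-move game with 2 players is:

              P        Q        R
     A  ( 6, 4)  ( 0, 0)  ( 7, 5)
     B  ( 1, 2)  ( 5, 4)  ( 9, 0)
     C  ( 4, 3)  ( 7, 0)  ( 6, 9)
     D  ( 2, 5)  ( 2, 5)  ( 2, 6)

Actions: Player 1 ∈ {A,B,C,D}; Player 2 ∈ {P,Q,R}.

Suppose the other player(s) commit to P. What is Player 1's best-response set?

P1 best: {A}

u_1(A vs P) = 6
u_1(B vs P) = 1
u_1(C vs P) = 4
u_1(D vs P) = 2
max payoff 6 at {A}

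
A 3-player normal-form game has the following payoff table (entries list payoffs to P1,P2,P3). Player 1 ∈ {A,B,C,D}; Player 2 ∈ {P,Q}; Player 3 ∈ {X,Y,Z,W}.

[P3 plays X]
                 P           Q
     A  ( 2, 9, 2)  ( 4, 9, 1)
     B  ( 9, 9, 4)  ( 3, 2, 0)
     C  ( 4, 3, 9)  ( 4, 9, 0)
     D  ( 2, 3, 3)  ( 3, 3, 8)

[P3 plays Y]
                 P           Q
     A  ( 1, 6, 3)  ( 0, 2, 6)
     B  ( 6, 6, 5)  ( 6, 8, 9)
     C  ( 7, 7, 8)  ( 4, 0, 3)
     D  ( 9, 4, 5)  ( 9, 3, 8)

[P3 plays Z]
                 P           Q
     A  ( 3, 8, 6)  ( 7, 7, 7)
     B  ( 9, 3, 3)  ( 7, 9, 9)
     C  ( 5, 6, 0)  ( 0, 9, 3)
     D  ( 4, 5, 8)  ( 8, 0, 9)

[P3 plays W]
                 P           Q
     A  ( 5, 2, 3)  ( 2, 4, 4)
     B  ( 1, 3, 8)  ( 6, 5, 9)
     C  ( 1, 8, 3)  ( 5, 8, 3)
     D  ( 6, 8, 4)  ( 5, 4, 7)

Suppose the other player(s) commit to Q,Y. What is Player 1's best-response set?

P1 best: {D}

u_1(A vs Q,Y) = 0
u_1(B vs Q,Y) = 6
u_1(C vs Q,Y) = 4
u_1(D vs Q,Y) = 9
max payoff 9 at {D}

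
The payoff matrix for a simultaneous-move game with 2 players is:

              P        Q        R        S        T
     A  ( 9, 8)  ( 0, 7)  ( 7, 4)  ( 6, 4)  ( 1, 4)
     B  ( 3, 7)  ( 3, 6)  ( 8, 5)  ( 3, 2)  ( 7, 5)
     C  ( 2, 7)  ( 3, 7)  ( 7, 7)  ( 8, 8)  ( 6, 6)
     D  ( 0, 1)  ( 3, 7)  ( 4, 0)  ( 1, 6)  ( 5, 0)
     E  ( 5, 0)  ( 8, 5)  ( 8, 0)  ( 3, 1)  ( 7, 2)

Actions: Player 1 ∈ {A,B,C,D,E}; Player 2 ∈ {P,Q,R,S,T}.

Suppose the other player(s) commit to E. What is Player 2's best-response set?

P2 best: {Q}

u_2(P vs E) = 0
u_2(Q vs E) = 5
u_2(R vs E) = 0
u_2(S vs E) = 1
u_2(T vs E) = 2
max payoff 5 at {Q}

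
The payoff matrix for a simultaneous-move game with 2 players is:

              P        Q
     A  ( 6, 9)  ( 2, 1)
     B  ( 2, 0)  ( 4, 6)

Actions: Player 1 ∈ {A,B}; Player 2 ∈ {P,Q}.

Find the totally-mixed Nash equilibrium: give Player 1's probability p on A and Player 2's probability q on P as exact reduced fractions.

p=3/7, q=1/3

P1 indiff ⇒ q·6+(1-q)·2 = q·2+(1-q)·4 ⇒ q(4) = (1-q)(2) ⇒ q = 1/3
P2 indiff ⇒ p·9+(1-p)·0 = p·1+(1-p)·6 ⇒ p(8) = (1-p)(6) ⇒ p = 3/7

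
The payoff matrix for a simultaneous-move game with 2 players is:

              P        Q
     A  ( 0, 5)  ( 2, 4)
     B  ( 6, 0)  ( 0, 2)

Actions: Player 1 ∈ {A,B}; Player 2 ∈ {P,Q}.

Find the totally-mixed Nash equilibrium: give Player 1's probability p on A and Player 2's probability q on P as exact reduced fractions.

P1 indiff ⇒ q·0+(1-q)·2 = q·6+(1-q)·0 ⇒ q(-6) = (1-q)(-2) ⇒ q = 1/4
P2 indiff ⇒ p·5+(1-p)·0 = p·4+(1-p)·2 ⇒ p(1) = (1-p)(2) ⇒ p = 2/3

p=2/3, q=1/4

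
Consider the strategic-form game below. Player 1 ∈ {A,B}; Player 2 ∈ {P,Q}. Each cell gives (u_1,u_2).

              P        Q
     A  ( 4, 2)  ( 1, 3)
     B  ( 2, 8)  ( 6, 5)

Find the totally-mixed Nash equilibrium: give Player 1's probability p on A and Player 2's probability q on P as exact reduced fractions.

P1 mixes 3/4 on A; P2 mixes 5/7 on P

P1 indiff ⇒ q·4+(1-q)·1 = q·2+(1-q)·6 ⇒ q(2) = (1-q)(5) ⇒ q = 5/7
P2 indiff ⇒ p·2+(1-p)·8 = p·3+(1-p)·5 ⇒ p(-1) = (1-p)(-3) ⇒ p = 3/4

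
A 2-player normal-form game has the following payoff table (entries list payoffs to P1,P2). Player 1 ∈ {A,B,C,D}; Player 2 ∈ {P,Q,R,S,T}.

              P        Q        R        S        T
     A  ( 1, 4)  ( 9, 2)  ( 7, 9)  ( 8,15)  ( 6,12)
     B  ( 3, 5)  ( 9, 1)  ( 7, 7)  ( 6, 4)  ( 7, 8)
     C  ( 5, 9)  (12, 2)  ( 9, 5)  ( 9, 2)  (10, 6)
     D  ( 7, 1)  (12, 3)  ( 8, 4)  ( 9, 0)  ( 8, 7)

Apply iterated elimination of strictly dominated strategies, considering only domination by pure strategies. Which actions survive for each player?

P1 drop A (C beats it: P:5>1 Q:12>9 R:9>7 S:9>8 T:10>6)
P1 drop B (C beats it: P:5>3 Q:12>9 R:9>7 S:9>6 T:10>7)
P2 drop Q (R beats it: C:5>2 D:4>3)
P2 drop R (T beats it: C:6>5 D:7>4)
P2 drop S (P beats it: C:9>2 D:1>0)
P1→{C,D} P2→{P,T}

Survivors P1:{C,D} P2:{P,T}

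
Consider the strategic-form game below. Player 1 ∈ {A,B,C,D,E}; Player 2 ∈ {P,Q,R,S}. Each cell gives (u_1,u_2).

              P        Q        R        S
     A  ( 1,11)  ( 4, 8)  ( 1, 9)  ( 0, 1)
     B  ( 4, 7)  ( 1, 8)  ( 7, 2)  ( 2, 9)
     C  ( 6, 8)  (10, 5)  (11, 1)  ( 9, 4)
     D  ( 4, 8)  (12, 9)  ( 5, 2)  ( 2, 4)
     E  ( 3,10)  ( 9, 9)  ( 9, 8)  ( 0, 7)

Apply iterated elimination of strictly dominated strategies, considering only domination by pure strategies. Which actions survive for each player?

P1 drop A (C beats it: P:6>1 Q:10>4 R:11>1 S:9>0)
P1 drop B (C beats it: P:6>4 Q:10>1 R:11>7 S:9>2)
P1 drop E (C beats it: P:6>3 Q:10>9 R:11>9 S:9>0)
P2 drop R (P beats it: C:8>1 D:8>2)
P2 drop S (P beats it: C:8>4 D:8>4)
P1→{C,D} P2→{P,Q}

IESDS → P1:{C,D} P2:{P,Q}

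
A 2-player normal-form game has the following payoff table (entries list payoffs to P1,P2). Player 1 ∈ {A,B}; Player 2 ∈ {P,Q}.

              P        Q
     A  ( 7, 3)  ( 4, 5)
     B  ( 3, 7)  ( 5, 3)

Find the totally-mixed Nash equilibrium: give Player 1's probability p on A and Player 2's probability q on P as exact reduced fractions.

(p,q) = (2/3, 1/5)

P1 indiff ⇒ q·7+(1-q)·4 = q·3+(1-q)·5 ⇒ q(4) = (1-q)(1) ⇒ q = 1/5
P2 indiff ⇒ p·3+(1-p)·7 = p·5+(1-p)·3 ⇒ p(-2) = (1-p)(-4) ⇒ p = 2/3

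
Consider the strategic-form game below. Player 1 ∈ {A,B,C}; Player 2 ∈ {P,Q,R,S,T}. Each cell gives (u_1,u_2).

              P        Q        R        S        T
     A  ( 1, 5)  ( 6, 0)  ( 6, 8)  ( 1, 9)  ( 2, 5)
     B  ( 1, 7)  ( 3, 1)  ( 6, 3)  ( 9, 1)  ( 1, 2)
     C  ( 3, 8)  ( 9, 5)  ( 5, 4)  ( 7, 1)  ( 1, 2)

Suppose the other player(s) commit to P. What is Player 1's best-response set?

u_1(A vs P) = 1
u_1(B vs P) = 1
u_1(C vs P) = 3
max payoff 3 at {C}

P1 best: {C}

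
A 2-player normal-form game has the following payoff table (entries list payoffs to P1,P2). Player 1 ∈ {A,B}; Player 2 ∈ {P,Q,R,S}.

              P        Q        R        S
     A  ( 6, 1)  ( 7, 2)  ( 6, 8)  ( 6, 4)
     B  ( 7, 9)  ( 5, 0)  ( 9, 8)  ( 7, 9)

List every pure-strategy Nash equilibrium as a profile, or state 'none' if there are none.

(A,P): not NE [P1→B gives 7>6; P2→R gives 8>1]
(A,Q): not NE [P2→R gives 8>2]
(A,R): not NE [P1→B gives 9>6]
(A,S): not NE [P1→B gives 7>6; P2→R gives 8>4]
(B,P): NE
(B,Q): not NE [P1→A gives 7>5; P2→S gives 9>0]
(B,R): not NE [P2→S gives 9>8]
(B,S): NE

PSNE = {(B,P), (B,S)}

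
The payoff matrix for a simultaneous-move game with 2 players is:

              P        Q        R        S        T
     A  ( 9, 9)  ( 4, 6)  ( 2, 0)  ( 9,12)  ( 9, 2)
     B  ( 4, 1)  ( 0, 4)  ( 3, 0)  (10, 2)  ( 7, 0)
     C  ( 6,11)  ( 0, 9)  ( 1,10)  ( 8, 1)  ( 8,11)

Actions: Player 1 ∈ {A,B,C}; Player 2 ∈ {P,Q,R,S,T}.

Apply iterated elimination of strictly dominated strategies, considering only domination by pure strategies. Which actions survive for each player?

Survivors P1:{A,B} P2:{Q,S}

P1 drop C (A beats it: P:9>6 Q:4>0 R:2>1 S:9>8 T:9>8)
P2 drop P (S beats it: A:12>9 B:2>1)
P2 drop R (Q beats it: A:6>0 B:4>0)
P2 drop T (Q beats it: A:6>2 B:4>0)
P1→{A,B} P2→{Q,S}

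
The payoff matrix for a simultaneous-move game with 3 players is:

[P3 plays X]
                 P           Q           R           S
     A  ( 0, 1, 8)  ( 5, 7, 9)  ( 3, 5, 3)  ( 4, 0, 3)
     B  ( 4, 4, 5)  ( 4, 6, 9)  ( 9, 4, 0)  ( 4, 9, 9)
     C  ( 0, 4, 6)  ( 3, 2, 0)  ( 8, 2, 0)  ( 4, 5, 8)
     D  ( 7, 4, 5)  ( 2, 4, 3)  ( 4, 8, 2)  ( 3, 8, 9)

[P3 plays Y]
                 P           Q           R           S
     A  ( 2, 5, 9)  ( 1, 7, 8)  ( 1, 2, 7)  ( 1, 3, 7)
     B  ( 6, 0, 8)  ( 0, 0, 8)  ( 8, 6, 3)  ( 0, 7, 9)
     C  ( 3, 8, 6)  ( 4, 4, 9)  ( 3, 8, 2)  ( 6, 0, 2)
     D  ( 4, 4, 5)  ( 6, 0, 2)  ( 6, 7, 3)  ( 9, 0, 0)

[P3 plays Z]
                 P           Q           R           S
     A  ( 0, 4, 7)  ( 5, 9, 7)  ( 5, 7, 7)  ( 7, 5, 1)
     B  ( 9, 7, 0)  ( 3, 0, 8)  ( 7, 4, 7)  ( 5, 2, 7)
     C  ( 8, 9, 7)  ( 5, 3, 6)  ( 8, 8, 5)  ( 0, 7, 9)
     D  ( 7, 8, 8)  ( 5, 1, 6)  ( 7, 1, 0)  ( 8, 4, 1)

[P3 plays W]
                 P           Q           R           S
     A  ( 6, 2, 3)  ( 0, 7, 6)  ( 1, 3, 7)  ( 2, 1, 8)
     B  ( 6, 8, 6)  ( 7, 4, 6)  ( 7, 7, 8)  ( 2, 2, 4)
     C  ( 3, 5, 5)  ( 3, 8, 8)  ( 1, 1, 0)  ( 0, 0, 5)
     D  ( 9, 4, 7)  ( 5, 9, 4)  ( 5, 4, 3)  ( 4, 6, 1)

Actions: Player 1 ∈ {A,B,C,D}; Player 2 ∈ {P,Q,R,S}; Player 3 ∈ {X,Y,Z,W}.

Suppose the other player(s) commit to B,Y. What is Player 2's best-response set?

u_2(P vs B,Y) = 0
u_2(Q vs B,Y) = 0
u_2(R vs B,Y) = 6
u_2(S vs B,Y) = 7
max payoff 7 at {S}

BR_2 = {S}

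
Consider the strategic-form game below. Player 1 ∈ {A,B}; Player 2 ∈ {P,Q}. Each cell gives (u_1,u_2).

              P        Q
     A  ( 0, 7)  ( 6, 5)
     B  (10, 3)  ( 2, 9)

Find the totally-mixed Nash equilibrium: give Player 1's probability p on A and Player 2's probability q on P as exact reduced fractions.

P1 indiff ⇒ q·0+(1-q)·6 = q·10+(1-q)·2 ⇒ q(-10) = (1-q)(-4) ⇒ q = 2/7
P2 indiff ⇒ p·7+(1-p)·3 = p·5+(1-p)·9 ⇒ p(2) = (1-p)(6) ⇒ p = 3/4

p=3/4, q=2/7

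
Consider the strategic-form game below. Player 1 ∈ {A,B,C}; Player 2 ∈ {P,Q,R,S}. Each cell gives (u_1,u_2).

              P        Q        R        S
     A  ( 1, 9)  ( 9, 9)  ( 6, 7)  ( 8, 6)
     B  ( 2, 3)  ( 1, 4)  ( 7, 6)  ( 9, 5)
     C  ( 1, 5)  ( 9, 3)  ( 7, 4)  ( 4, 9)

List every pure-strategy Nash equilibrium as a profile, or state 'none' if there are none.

NE set: (A,Q), (B,R)

(A,P): not NE [P1→B gives 2>1]
(A,Q): NE
(A,R): not NE [P1→C gives 7>6; P2→Q gives 9>7]
(A,S): not NE [P1→B gives 9>8; P2→Q gives 9>6]
(B,P): not NE [P2→R gives 6>3]
(B,Q): not NE [P1→C gives 9>1; P2→R gives 6>4]
(B,R): NE
(B,S): not NE [P2→R gives 6>5]
(C,P): not NE [P1→B gives 2>1; P2→S gives 9>5]
(C,Q): not NE [P2→S gives 9>3]
(C,R): not NE [P2→S gives 9>4]
(C,S): not NE [P1→B gives 9>4]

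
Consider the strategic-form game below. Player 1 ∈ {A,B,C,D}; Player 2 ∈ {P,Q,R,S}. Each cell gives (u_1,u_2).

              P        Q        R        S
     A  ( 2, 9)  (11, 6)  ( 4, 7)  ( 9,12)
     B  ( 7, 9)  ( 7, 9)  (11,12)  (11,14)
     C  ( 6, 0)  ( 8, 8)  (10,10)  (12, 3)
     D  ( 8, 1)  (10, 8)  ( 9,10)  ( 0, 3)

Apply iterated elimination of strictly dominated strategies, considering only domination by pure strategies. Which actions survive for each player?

P2 drop P (S beats it: A:12>9 B:14>9 C:3>0 D:3>1)
P2 drop Q (R beats it: A:7>6 B:12>9 C:10>8 D:10>8)
P1 drop A (B beats it: R:11>4 S:11>9)
P1 drop D (B beats it: R:11>9 S:11>0)
P1→{B,C} P2→{R,S}

IESDS → P1:{B,C} P2:{R,S}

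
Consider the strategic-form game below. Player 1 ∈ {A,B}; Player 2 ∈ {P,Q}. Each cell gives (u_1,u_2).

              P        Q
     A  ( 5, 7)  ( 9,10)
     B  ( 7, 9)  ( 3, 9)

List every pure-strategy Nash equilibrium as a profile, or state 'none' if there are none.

(A,P): not NE [P1→B gives 7>5; P2→Q gives 10>7]
(A,Q): NE
(B,P): NE
(B,Q): not NE [P1→A gives 9>3]

NE set: (A,Q), (B,P)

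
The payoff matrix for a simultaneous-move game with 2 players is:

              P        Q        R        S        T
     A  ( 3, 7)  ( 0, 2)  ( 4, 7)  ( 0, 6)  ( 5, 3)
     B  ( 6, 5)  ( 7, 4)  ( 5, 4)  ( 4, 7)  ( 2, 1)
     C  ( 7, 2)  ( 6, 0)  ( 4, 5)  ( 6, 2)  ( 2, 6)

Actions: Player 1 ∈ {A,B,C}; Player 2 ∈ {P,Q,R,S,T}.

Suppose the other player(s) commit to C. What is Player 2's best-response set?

BR_2 = {T}

u_2(P vs C) = 2
u_2(Q vs C) = 0
u_2(R vs C) = 5
u_2(S vs C) = 2
u_2(T vs C) = 6
max payoff 6 at {T}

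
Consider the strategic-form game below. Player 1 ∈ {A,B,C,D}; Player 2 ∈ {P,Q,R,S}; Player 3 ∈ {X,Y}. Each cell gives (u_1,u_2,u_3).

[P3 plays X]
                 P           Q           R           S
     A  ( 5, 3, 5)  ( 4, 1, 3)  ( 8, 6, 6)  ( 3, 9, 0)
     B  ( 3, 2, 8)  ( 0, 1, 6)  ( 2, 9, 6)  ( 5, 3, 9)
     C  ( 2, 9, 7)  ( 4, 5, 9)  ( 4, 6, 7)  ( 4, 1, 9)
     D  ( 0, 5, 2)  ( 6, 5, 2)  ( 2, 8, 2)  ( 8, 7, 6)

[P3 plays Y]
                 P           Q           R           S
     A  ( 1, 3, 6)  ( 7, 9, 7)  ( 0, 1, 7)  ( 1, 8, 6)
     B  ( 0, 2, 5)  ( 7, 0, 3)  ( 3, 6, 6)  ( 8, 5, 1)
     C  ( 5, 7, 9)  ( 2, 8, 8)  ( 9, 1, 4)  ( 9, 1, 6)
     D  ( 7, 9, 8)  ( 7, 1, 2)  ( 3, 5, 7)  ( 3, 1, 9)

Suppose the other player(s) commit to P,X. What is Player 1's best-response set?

u_1(A vs P,X) = 5
u_1(B vs P,X) = 3
u_1(C vs P,X) = 2
u_1(D vs P,X) = 0
max payoff 5 at {A}

P1 best: {A}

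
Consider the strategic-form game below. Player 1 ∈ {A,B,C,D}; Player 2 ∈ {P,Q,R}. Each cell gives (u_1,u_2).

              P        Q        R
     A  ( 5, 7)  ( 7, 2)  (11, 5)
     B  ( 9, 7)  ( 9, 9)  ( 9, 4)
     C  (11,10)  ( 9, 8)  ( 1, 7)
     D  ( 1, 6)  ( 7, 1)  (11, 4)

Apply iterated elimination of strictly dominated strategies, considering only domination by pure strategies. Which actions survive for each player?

Survivors P1:{B,C} P2:{P,Q}

P2 drop R (P beats it: A:7>5 B:7>4 C:10>7 D:6>4)
P1 drop A (B beats it: P:9>5 Q:9>7)
P1 drop D (B beats it: P:9>1 Q:9>7)
P1→{B,C} P2→{P,Q}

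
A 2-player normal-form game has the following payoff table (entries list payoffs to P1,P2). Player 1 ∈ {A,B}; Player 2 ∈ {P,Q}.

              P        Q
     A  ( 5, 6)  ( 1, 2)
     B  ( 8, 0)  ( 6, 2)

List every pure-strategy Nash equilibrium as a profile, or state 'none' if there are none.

(A,P): not NE [P1→B gives 8>5]
(A,Q): not NE [P1→B gives 6>1; P2→P gives 6>2]
(B,P): not NE [P2→Q gives 2>0]
(B,Q): NE

PSNE = {(B,Q)}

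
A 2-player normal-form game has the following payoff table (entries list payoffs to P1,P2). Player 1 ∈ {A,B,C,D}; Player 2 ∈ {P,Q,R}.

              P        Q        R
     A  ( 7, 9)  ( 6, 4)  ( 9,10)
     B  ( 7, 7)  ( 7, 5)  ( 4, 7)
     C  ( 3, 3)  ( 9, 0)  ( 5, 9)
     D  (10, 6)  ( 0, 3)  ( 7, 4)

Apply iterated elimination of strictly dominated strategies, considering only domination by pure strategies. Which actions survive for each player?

P2 drop Q (P beats it: A:9>4 B:7>5 C:3>0 D:6>3)
P1 drop B (D beats it: P:10>7 R:7>4)
P1 drop C (A beats it: P:7>3 R:9>5)
P1→{A,D} P2→{P,R}

IESDS → P1:{A,D} P2:{P,R}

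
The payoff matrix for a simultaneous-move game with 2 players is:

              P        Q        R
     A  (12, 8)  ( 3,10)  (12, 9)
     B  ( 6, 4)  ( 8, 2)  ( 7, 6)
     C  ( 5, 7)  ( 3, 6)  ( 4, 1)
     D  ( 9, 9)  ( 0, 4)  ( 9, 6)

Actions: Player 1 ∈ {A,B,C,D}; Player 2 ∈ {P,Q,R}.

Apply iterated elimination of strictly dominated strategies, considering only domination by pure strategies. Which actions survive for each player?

P1 drop C (B beats it: P:6>5 Q:8>3 R:7>4)
P1 drop D (A beats it: P:12>9 Q:3>0 R:12>9)
P2 drop P (R beats it: A:9>8 B:6>4)
P1→{A,B} P2→{Q,R}

Survivors P1:{A,B} P2:{Q,R}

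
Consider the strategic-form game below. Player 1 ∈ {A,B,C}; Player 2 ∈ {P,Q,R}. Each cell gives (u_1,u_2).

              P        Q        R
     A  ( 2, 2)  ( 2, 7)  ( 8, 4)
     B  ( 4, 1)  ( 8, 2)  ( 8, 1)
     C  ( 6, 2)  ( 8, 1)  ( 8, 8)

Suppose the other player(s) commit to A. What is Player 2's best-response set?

BR_2 = {Q}

u_2(P vs A) = 2
u_2(Q vs A) = 7
u_2(R vs A) = 4
max payoff 7 at {Q}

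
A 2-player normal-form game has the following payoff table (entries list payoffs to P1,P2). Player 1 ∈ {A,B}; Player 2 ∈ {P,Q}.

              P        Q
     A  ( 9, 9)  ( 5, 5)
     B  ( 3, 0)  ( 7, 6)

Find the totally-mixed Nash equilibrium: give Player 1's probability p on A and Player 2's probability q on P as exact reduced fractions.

P1 indiff ⇒ q·9+(1-q)·5 = q·3+(1-q)·7 ⇒ q(6) = (1-q)(2) ⇒ q = 1/4
P2 indiff ⇒ p·9+(1-p)·0 = p·5+(1-p)·6 ⇒ p(4) = (1-p)(6) ⇒ p = 3/5

p=3/5, q=1/4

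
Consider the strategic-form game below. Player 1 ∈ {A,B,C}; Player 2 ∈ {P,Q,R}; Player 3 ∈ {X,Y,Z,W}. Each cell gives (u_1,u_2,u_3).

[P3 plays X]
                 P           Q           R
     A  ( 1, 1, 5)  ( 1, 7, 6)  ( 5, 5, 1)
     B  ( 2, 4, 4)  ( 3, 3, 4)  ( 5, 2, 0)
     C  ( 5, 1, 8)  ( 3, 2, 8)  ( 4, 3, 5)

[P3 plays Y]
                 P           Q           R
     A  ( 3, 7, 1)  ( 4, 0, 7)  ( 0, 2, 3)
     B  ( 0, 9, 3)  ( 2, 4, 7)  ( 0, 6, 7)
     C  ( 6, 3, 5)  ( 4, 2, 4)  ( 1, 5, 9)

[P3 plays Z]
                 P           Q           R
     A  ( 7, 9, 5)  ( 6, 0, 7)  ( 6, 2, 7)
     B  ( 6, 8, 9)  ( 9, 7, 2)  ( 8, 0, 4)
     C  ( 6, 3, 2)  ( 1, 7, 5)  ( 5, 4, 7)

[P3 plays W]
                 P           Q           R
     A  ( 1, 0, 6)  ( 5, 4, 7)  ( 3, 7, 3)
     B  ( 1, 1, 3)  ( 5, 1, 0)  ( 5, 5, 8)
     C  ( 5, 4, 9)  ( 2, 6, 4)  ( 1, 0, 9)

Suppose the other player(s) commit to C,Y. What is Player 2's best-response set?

u_2(P vs C,Y) = 3
u_2(Q vs C,Y) = 2
u_2(R vs C,Y) = 5
max payoff 5 at {R}

P2 best: {R}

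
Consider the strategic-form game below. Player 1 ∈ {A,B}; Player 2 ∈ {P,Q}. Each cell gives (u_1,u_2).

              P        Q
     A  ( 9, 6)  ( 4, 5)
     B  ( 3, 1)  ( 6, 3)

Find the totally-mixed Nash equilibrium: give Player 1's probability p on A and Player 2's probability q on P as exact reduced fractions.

(p,q) = (2/3, 1/4)

P1 indiff ⇒ q·9+(1-q)·4 = q·3+(1-q)·6 ⇒ q(6) = (1-q)(2) ⇒ q = 1/4
P2 indiff ⇒ p·6+(1-p)·1 = p·5+(1-p)·3 ⇒ p(1) = (1-p)(2) ⇒ p = 2/3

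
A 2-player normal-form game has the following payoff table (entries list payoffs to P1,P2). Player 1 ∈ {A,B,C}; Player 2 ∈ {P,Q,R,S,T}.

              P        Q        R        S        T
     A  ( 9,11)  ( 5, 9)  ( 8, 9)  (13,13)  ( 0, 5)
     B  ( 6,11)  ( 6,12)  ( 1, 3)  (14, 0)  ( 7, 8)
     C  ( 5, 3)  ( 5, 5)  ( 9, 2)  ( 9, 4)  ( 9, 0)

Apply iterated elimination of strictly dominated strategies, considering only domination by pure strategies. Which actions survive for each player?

P2 drop R (P beats it: A:11>9 B:11>3 C:3>2)
P2 drop T (P beats it: A:11>5 B:11>8 C:3>0)
P1 drop C (B beats it: P:6>5 Q:6>5 S:14>9)
P1→{A,B} P2→{P,Q,S}

Remaining: P1:{A,B} P2:{P,Q,S}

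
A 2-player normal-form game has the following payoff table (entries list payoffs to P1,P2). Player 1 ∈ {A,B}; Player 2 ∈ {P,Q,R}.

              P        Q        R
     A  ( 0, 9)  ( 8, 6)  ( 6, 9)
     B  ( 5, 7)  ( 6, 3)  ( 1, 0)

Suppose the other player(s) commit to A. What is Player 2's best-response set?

argmax u_2 = {P,R}

u_2(P vs A) = 9
u_2(Q vs A) = 6
u_2(R vs A) = 9
max payoff 9 at {P,R}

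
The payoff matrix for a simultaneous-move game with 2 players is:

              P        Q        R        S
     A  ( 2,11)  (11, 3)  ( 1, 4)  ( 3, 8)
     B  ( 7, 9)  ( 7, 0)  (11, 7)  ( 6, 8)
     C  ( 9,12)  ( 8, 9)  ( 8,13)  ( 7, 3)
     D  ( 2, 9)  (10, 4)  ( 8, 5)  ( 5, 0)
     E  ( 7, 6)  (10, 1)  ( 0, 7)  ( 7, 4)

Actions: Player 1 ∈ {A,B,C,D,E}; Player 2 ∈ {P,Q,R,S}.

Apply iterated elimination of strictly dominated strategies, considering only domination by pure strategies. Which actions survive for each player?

IESDS → P1:{B,C} P2:{P,R}

P2 drop Q (P beats it: A:11>3 B:9>0 C:12>9 D:9>4 E:6>1)
P1 drop A (B beats it: P:7>2 R:11>1 S:6>3)
P1 drop D (B beats it: P:7>2 R:11>8 S:6>5)
P2 drop S (P beats it: B:9>8 C:12>3 E:6>4)
P1 drop E (C beats it: P:9>7 R:8>0)
P1→{B,C} P2→{P,R}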